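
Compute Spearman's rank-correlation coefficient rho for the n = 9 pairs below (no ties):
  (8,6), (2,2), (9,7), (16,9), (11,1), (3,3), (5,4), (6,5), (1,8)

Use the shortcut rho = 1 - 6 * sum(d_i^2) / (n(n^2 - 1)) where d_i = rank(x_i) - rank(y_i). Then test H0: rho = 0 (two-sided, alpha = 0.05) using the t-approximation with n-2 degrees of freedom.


Step 1: Rank x and y separately (midranks; no ties here).
rank(x): 8->6, 2->2, 9->7, 16->9, 11->8, 3->3, 5->4, 6->5, 1->1
rank(y): 6->6, 2->2, 7->7, 9->9, 1->1, 3->3, 4->4, 5->5, 8->8
Step 2: d_i = R_x(i) - R_y(i); compute d_i^2.
  (6-6)^2=0, (2-2)^2=0, (7-7)^2=0, (9-9)^2=0, (8-1)^2=49, (3-3)^2=0, (4-4)^2=0, (5-5)^2=0, (1-8)^2=49
sum(d^2) = 98.
Step 3: rho = 1 - 6*98 / (9*(9^2 - 1)) = 1 - 588/720 = 0.183333.
Step 4: Under H0, t = rho * sqrt((n-2)/(1-rho^2)) = 0.4934 ~ t(7).
Step 5: Two-sided p-value from the t-distribution with 7 df = 0.636820.
Step 6: alpha = 0.05. fail to reject H0.

rho = 0.1833, p = 0.636820, fail to reject H0 at alpha = 0.05.


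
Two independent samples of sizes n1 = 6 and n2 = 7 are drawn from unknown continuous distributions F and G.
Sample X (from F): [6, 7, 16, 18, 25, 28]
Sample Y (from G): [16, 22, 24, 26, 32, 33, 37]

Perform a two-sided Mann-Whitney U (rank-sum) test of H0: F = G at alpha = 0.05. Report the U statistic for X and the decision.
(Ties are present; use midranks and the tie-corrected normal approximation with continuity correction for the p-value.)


Step 1: Combine and sort all 13 observations; assign midranks.
sorted (value, group): (6,X), (7,X), (16,X), (16,Y), (18,X), (22,Y), (24,Y), (25,X), (26,Y), (28,X), (32,Y), (33,Y), (37,Y)
ranks: 6->1, 7->2, 16->3.5, 16->3.5, 18->5, 22->6, 24->7, 25->8, 26->9, 28->10, 32->11, 33->12, 37->13
Step 2: Rank sum for X: R1 = 1 + 2 + 3.5 + 5 + 8 + 10 = 29.5.
Step 3: U_X = R1 - n1(n1+1)/2 = 29.5 - 6*7/2 = 29.5 - 21 = 8.5.
       U_Y = n1*n2 - U_X = 42 - 8.5 = 33.5.
Step 4: Ties are present, so use the tie-corrected normal approximation (with continuity correction) for the p-value.
Step 5: p-value = 0.086044; compare to alpha = 0.05. fail to reject H0.

U_X = 8.5, p = 0.086044, fail to reject H0 at alpha = 0.05.


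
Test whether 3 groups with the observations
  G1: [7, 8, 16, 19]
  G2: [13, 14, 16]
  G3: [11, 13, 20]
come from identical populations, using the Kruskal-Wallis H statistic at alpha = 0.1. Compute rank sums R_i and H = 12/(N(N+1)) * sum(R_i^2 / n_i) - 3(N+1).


Step 1: Combine all N = 10 observations and assign midranks.
sorted (value, group, rank): (7,G1,1), (8,G1,2), (11,G3,3), (13,G2,4.5), (13,G3,4.5), (14,G2,6), (16,G1,7.5), (16,G2,7.5), (19,G1,9), (20,G3,10)
Step 2: Sum ranks within each group.
R_1 = 19.5 (n_1 = 4)
R_2 = 18 (n_2 = 3)
R_3 = 17.5 (n_3 = 3)
Step 3: H = 12/(N(N+1)) * sum(R_i^2/n_i) - 3(N+1)
     = 12/(10*11) * (19.5^2/4 + 18^2/3 + 17.5^2/3) - 3*11
     = 0.109091 * 305.146 - 33
     = 0.288636.
Step 4: Ties present; correction factor C = 1 - 12/(10^3 - 10) = 0.987879. Corrected H = 0.288636 / 0.987879 = 0.292178.
Step 5: Under H0, H ~ chi^2(2); p-value = 0.864081.
Step 6: alpha = 0.1. fail to reject H0.

H = 0.2922, df = 2, p = 0.864081, fail to reject H0.


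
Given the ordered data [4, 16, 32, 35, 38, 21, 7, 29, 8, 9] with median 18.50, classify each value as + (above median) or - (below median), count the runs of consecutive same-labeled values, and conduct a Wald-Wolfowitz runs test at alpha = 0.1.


Step 1: Compute median = 18.50; label A = above, B = below.
Labels in order: BBAAAABABB  (n_A = 5, n_B = 5)
Step 2: Count runs R = 5.
Step 3: Under H0 (random ordering), E[R] = 2*n_A*n_B/(n_A+n_B) + 1 = 2*5*5/10 + 1 = 6.0000.
        Var[R] = 2*n_A*n_B*(2*n_A*n_B - n_A - n_B) / ((n_A+n_B)^2 * (n_A+n_B-1)) = 2000/900 = 2.2222.
        SD[R] = 1.4907.
Step 4: Continuity-corrected z = (R + 0.5 - E[R]) / SD[R] = (5 + 0.5 - 6.0000) / 1.4907 = -0.3354.
Step 5: Two-sided p-value via normal approximation = 2*(1 - Phi(|z|)) = 0.737316.
Step 6: alpha = 0.1. fail to reject H0.

R = 5, z = -0.3354, p = 0.737316, fail to reject H0.


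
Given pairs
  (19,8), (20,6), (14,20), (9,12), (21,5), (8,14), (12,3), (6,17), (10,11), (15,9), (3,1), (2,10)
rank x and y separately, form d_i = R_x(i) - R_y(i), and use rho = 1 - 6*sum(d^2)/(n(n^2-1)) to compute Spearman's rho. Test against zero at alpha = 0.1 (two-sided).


Step 1: Rank x and y separately (midranks; no ties here).
rank(x): 19->10, 20->11, 14->8, 9->5, 21->12, 8->4, 12->7, 6->3, 10->6, 15->9, 3->2, 2->1
rank(y): 8->5, 6->4, 20->12, 12->9, 5->3, 14->10, 3->2, 17->11, 11->8, 9->6, 1->1, 10->7
Step 2: d_i = R_x(i) - R_y(i); compute d_i^2.
  (10-5)^2=25, (11-4)^2=49, (8-12)^2=16, (5-9)^2=16, (12-3)^2=81, (4-10)^2=36, (7-2)^2=25, (3-11)^2=64, (6-8)^2=4, (9-6)^2=9, (2-1)^2=1, (1-7)^2=36
sum(d^2) = 362.
Step 3: rho = 1 - 6*362 / (12*(12^2 - 1)) = 1 - 2172/1716 = -0.265734.
Step 4: Under H0, t = rho * sqrt((n-2)/(1-rho^2)) = -0.8717 ~ t(10).
Step 5: Two-sided p-value from the t-distribution with 10 df = 0.403833.
Step 6: alpha = 0.1. fail to reject H0.

rho = -0.2657, p = 0.403833, fail to reject H0 at alpha = 0.1.


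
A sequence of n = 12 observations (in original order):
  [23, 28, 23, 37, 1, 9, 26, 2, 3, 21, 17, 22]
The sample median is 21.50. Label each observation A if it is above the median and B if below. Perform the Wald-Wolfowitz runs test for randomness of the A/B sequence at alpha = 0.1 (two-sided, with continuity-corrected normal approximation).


Step 1: Compute median = 21.50; label A = above, B = below.
Labels in order: AAAABBABBBBA  (n_A = 6, n_B = 6)
Step 2: Count runs R = 5.
Step 3: Under H0 (random ordering), E[R] = 2*n_A*n_B/(n_A+n_B) + 1 = 2*6*6/12 + 1 = 7.0000.
        Var[R] = 2*n_A*n_B*(2*n_A*n_B - n_A - n_B) / ((n_A+n_B)^2 * (n_A+n_B-1)) = 4320/1584 = 2.7273.
        SD[R] = 1.6514.
Step 4: Continuity-corrected z = (R + 0.5 - E[R]) / SD[R] = (5 + 0.5 - 7.0000) / 1.6514 = -0.9083.
Step 5: Two-sided p-value via normal approximation = 2*(1 - Phi(|z|)) = 0.363722.
Step 6: alpha = 0.1. fail to reject H0.

R = 5, z = -0.9083, p = 0.363722, fail to reject H0.


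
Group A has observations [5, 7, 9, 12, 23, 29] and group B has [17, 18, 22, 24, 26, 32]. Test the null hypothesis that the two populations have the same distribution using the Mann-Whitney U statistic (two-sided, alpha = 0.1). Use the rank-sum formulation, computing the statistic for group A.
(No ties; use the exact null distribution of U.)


Step 1: Combine and sort all 12 observations; assign midranks.
sorted (value, group): (5,X), (7,X), (9,X), (12,X), (17,Y), (18,Y), (22,Y), (23,X), (24,Y), (26,Y), (29,X), (32,Y)
ranks: 5->1, 7->2, 9->3, 12->4, 17->5, 18->6, 22->7, 23->8, 24->9, 26->10, 29->11, 32->12
Step 2: Rank sum for X: R1 = 1 + 2 + 3 + 4 + 8 + 11 = 29.
Step 3: U_X = R1 - n1(n1+1)/2 = 29 - 6*7/2 = 29 - 21 = 8.
       U_Y = n1*n2 - U_X = 36 - 8 = 28.
Step 4: No ties, so the exact null distribution of U (based on enumerating the C(12,6) = 924 equally likely rank assignments) gives the two-sided p-value.
Step 5: p-value = 0.132035; compare to alpha = 0.1. fail to reject H0.

U_X = 8, p = 0.132035, fail to reject H0 at alpha = 0.1.


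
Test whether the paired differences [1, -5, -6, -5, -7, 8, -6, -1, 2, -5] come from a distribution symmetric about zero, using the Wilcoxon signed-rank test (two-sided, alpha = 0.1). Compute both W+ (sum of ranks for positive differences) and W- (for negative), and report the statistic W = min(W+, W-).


Step 1: Drop any zero differences (none here) and take |d_i|.
|d| = [1, 5, 6, 5, 7, 8, 6, 1, 2, 5]
Step 2: Midrank |d_i| (ties get averaged ranks).
ranks: |1|->1.5, |5|->5, |6|->7.5, |5|->5, |7|->9, |8|->10, |6|->7.5, |1|->1.5, |2|->3, |5|->5
Step 3: Attach original signs; sum ranks with positive sign and with negative sign.
W+ = 1.5 + 10 + 3 = 14.5
W- = 5 + 7.5 + 5 + 9 + 7.5 + 1.5 + 5 = 40.5
(Check: W+ + W- = 55 should equal n(n+1)/2 = 55.)
Step 4: Test statistic W = min(W+, W-) = 14.5.
Step 5: Ties in |d|, so use the tie-corrected normal approximation.
        E[W] = n(n+1)/4 = 10*11/4 = 27.5.
        Tie groups: |d|=1 (t=2), |d|=5 (t=3), |d|=6 (t=2); sum(t^3 - t) = 36.
        Var[W] = n(n+1)(2n+1)/24 - sum(t^3-t)/48 = 2310/24 - 36/48 = 95.5.
        z = (W - E[W]) / sqrt(Var[W]) = (14.5 - 27.5) / 9.7724 = -1.3303.
        Two-sided p = 2*Phi(z) = 0.183427.
Step 6: alpha = 0.1. fail to reject H0.

W+ = 14.5, W- = 40.5, W = min = 14.5, p = 0.183427, fail to reject H0.


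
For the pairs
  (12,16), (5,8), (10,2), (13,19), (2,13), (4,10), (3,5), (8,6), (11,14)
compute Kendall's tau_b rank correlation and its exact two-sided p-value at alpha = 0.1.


Step 1: Enumerate the 36 unordered pairs (i,j) with i<j and classify each by sign(x_j-x_i) * sign(y_j-y_i).
  (1,2):dx=-7,dy=-8->C; (1,3):dx=-2,dy=-14->C; (1,4):dx=+1,dy=+3->C; (1,5):dx=-10,dy=-3->C
  (1,6):dx=-8,dy=-6->C; (1,7):dx=-9,dy=-11->C; (1,8):dx=-4,dy=-10->C; (1,9):dx=-1,dy=-2->C
  (2,3):dx=+5,dy=-6->D; (2,4):dx=+8,dy=+11->C; (2,5):dx=-3,dy=+5->D; (2,6):dx=-1,dy=+2->D
  (2,7):dx=-2,dy=-3->C; (2,8):dx=+3,dy=-2->D; (2,9):dx=+6,dy=+6->C; (3,4):dx=+3,dy=+17->C
  (3,5):dx=-8,dy=+11->D; (3,6):dx=-6,dy=+8->D; (3,7):dx=-7,dy=+3->D; (3,8):dx=-2,dy=+4->D
  (3,9):dx=+1,dy=+12->C; (4,5):dx=-11,dy=-6->C; (4,6):dx=-9,dy=-9->C; (4,7):dx=-10,dy=-14->C
  (4,8):dx=-5,dy=-13->C; (4,9):dx=-2,dy=-5->C; (5,6):dx=+2,dy=-3->D; (5,7):dx=+1,dy=-8->D
  (5,8):dx=+6,dy=-7->D; (5,9):dx=+9,dy=+1->C; (6,7):dx=-1,dy=-5->C; (6,8):dx=+4,dy=-4->D
  (6,9):dx=+7,dy=+4->C; (7,8):dx=+5,dy=+1->C; (7,9):dx=+8,dy=+9->C; (8,9):dx=+3,dy=+8->C
Step 2: C = 24, D = 12, total pairs = 36.
Step 3: tau = (C - D)/(n(n-1)/2) = (24 - 12)/36 = 0.333333.
Step 4: Exact two-sided p-value (enumerate n! = 362880 permutations of y under H0): p = 0.259518.
Step 5: alpha = 0.1. fail to reject H0.

tau_b = 0.3333 (C=24, D=12), p = 0.259518, fail to reject H0.


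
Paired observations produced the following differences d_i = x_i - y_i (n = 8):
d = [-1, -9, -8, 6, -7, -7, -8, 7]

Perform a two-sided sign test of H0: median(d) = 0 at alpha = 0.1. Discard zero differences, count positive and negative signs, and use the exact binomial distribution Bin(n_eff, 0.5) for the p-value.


Step 1: Discard zero differences. Original n = 8; n_eff = number of nonzero differences = 8.
Nonzero differences (with sign): -1, -9, -8, +6, -7, -7, -8, +7
Step 2: Count signs: positive = 2, negative = 6.
Step 3: Under H0: P(positive) = 0.5, so the number of positives S ~ Bin(8, 0.5).
Step 4: Two-sided exact p-value = sum of Bin(8,0.5) probabilities at or below the observed probability = 0.289062.
Step 5: alpha = 0.1. fail to reject H0.

n_eff = 8, pos = 2, neg = 6, p = 0.289062, fail to reject H0.


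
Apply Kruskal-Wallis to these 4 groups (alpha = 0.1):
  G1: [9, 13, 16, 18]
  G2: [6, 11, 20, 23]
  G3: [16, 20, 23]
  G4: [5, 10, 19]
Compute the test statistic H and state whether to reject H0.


Step 1: Combine all N = 14 observations and assign midranks.
sorted (value, group, rank): (5,G4,1), (6,G2,2), (9,G1,3), (10,G4,4), (11,G2,5), (13,G1,6), (16,G1,7.5), (16,G3,7.5), (18,G1,9), (19,G4,10), (20,G2,11.5), (20,G3,11.5), (23,G2,13.5), (23,G3,13.5)
Step 2: Sum ranks within each group.
R_1 = 25.5 (n_1 = 4)
R_2 = 32 (n_2 = 4)
R_3 = 32.5 (n_3 = 3)
R_4 = 15 (n_4 = 3)
Step 3: H = 12/(N(N+1)) * sum(R_i^2/n_i) - 3(N+1)
     = 12/(14*15) * (25.5^2/4 + 32^2/4 + 32.5^2/3 + 15^2/3) - 3*15
     = 0.057143 * 845.646 - 45
     = 3.322619.
Step 4: Ties present; correction factor C = 1 - 18/(14^3 - 14) = 0.993407. Corrected H = 3.322619 / 0.993407 = 3.344672.
Step 5: Under H0, H ~ chi^2(3); p-value = 0.341473.
Step 6: alpha = 0.1. fail to reject H0.

H = 3.3447, df = 3, p = 0.341473, fail to reject H0.


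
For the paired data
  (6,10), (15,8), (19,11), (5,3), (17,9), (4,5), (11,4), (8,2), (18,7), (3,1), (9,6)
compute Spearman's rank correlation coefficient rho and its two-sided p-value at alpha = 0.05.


Step 1: Rank x and y separately (midranks; no ties here).
rank(x): 6->4, 15->8, 19->11, 5->3, 17->9, 4->2, 11->7, 8->5, 18->10, 3->1, 9->6
rank(y): 10->10, 8->8, 11->11, 3->3, 9->9, 5->5, 4->4, 2->2, 7->7, 1->1, 6->6
Step 2: d_i = R_x(i) - R_y(i); compute d_i^2.
  (4-10)^2=36, (8-8)^2=0, (11-11)^2=0, (3-3)^2=0, (9-9)^2=0, (2-5)^2=9, (7-4)^2=9, (5-2)^2=9, (10-7)^2=9, (1-1)^2=0, (6-6)^2=0
sum(d^2) = 72.
Step 3: rho = 1 - 6*72 / (11*(11^2 - 1)) = 1 - 432/1320 = 0.672727.
Step 4: Under H0, t = rho * sqrt((n-2)/(1-rho^2)) = 2.7277 ~ t(9).
Step 5: Two-sided p-value from the t-distribution with 9 df = 0.023313.
Step 6: alpha = 0.05. reject H0.

rho = 0.6727, p = 0.023313, reject H0 at alpha = 0.05.


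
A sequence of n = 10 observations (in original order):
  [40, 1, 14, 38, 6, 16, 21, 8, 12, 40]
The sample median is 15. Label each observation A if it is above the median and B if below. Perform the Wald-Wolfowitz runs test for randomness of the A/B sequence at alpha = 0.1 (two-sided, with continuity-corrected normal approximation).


Step 1: Compute median = 15; label A = above, B = below.
Labels in order: ABBABAABBA  (n_A = 5, n_B = 5)
Step 2: Count runs R = 7.
Step 3: Under H0 (random ordering), E[R] = 2*n_A*n_B/(n_A+n_B) + 1 = 2*5*5/10 + 1 = 6.0000.
        Var[R] = 2*n_A*n_B*(2*n_A*n_B - n_A - n_B) / ((n_A+n_B)^2 * (n_A+n_B-1)) = 2000/900 = 2.2222.
        SD[R] = 1.4907.
Step 4: Continuity-corrected z = (R - 0.5 - E[R]) / SD[R] = (7 - 0.5 - 6.0000) / 1.4907 = 0.3354.
Step 5: Two-sided p-value via normal approximation = 2*(1 - Phi(|z|)) = 0.737316.
Step 6: alpha = 0.1. fail to reject H0.

R = 7, z = 0.3354, p = 0.737316, fail to reject H0.


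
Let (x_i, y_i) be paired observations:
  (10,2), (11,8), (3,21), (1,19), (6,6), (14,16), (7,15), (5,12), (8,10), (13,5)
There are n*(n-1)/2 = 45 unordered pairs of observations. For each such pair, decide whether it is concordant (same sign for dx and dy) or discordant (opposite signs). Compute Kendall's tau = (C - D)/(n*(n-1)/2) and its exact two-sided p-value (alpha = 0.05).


Step 1: Enumerate the 45 unordered pairs (i,j) with i<j and classify each by sign(x_j-x_i) * sign(y_j-y_i).
  (1,2):dx=+1,dy=+6->C; (1,3):dx=-7,dy=+19->D; (1,4):dx=-9,dy=+17->D; (1,5):dx=-4,dy=+4->D
  (1,6):dx=+4,dy=+14->C; (1,7):dx=-3,dy=+13->D; (1,8):dx=-5,dy=+10->D; (1,9):dx=-2,dy=+8->D
  (1,10):dx=+3,dy=+3->C; (2,3):dx=-8,dy=+13->D; (2,4):dx=-10,dy=+11->D; (2,5):dx=-5,dy=-2->C
  (2,6):dx=+3,dy=+8->C; (2,7):dx=-4,dy=+7->D; (2,8):dx=-6,dy=+4->D; (2,9):dx=-3,dy=+2->D
  (2,10):dx=+2,dy=-3->D; (3,4):dx=-2,dy=-2->C; (3,5):dx=+3,dy=-15->D; (3,6):dx=+11,dy=-5->D
  (3,7):dx=+4,dy=-6->D; (3,8):dx=+2,dy=-9->D; (3,9):dx=+5,dy=-11->D; (3,10):dx=+10,dy=-16->D
  (4,5):dx=+5,dy=-13->D; (4,6):dx=+13,dy=-3->D; (4,7):dx=+6,dy=-4->D; (4,8):dx=+4,dy=-7->D
  (4,9):dx=+7,dy=-9->D; (4,10):dx=+12,dy=-14->D; (5,6):dx=+8,dy=+10->C; (5,7):dx=+1,dy=+9->C
  (5,8):dx=-1,dy=+6->D; (5,9):dx=+2,dy=+4->C; (5,10):dx=+7,dy=-1->D; (6,7):dx=-7,dy=-1->C
  (6,8):dx=-9,dy=-4->C; (6,9):dx=-6,dy=-6->C; (6,10):dx=-1,dy=-11->C; (7,8):dx=-2,dy=-3->C
  (7,9):dx=+1,dy=-5->D; (7,10):dx=+6,dy=-10->D; (8,9):dx=+3,dy=-2->D; (8,10):dx=+8,dy=-7->D
  (9,10):dx=+5,dy=-5->D
Step 2: C = 14, D = 31, total pairs = 45.
Step 3: tau = (C - D)/(n(n-1)/2) = (14 - 31)/45 = -0.377778.
Step 4: Exact two-sided p-value (enumerate n! = 3628800 permutations of y under H0): p = 0.155742.
Step 5: alpha = 0.05. fail to reject H0.

tau_b = -0.3778 (C=14, D=31), p = 0.155742, fail to reject H0.


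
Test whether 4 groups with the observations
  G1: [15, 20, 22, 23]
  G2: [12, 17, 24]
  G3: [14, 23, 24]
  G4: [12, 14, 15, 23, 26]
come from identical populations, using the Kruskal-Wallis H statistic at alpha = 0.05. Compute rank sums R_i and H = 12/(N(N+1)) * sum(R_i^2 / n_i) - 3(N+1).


Step 1: Combine all N = 15 observations and assign midranks.
sorted (value, group, rank): (12,G2,1.5), (12,G4,1.5), (14,G3,3.5), (14,G4,3.5), (15,G1,5.5), (15,G4,5.5), (17,G2,7), (20,G1,8), (22,G1,9), (23,G1,11), (23,G3,11), (23,G4,11), (24,G2,13.5), (24,G3,13.5), (26,G4,15)
Step 2: Sum ranks within each group.
R_1 = 33.5 (n_1 = 4)
R_2 = 22 (n_2 = 3)
R_3 = 28 (n_3 = 3)
R_4 = 36.5 (n_4 = 5)
Step 3: H = 12/(N(N+1)) * sum(R_i^2/n_i) - 3(N+1)
     = 12/(15*16) * (33.5^2/4 + 22^2/3 + 28^2/3 + 36.5^2/5) - 3*16
     = 0.050000 * 969.679 - 48
     = 0.483958.
Step 4: Ties present; correction factor C = 1 - 48/(15^3 - 15) = 0.985714. Corrected H = 0.483958 / 0.985714 = 0.490972.
Step 5: Under H0, H ~ chi^2(3); p-value = 0.920870.
Step 6: alpha = 0.05. fail to reject H0.

H = 0.4910, df = 3, p = 0.920870, fail to reject H0.


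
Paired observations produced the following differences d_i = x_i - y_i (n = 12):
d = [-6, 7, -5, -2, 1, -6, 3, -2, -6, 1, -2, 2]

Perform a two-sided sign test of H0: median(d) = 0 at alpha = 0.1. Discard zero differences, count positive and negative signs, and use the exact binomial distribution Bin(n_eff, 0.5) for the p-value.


Step 1: Discard zero differences. Original n = 12; n_eff = number of nonzero differences = 12.
Nonzero differences (with sign): -6, +7, -5, -2, +1, -6, +3, -2, -6, +1, -2, +2
Step 2: Count signs: positive = 5, negative = 7.
Step 3: Under H0: P(positive) = 0.5, so the number of positives S ~ Bin(12, 0.5).
Step 4: Two-sided exact p-value = sum of Bin(12,0.5) probabilities at or below the observed probability = 0.774414.
Step 5: alpha = 0.1. fail to reject H0.

n_eff = 12, pos = 5, neg = 7, p = 0.774414, fail to reject H0.


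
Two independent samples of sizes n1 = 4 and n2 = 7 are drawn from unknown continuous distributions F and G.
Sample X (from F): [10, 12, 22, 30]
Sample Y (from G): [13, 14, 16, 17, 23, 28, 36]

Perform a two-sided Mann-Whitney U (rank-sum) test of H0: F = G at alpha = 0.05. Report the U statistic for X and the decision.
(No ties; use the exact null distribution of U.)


Step 1: Combine and sort all 11 observations; assign midranks.
sorted (value, group): (10,X), (12,X), (13,Y), (14,Y), (16,Y), (17,Y), (22,X), (23,Y), (28,Y), (30,X), (36,Y)
ranks: 10->1, 12->2, 13->3, 14->4, 16->5, 17->6, 22->7, 23->8, 28->9, 30->10, 36->11
Step 2: Rank sum for X: R1 = 1 + 2 + 7 + 10 = 20.
Step 3: U_X = R1 - n1(n1+1)/2 = 20 - 4*5/2 = 20 - 10 = 10.
       U_Y = n1*n2 - U_X = 28 - 10 = 18.
Step 4: No ties, so the exact null distribution of U (based on enumerating the C(11,4) = 330 equally likely rank assignments) gives the two-sided p-value.
Step 5: p-value = 0.527273; compare to alpha = 0.05. fail to reject H0.

U_X = 10, p = 0.527273, fail to reject H0 at alpha = 0.05.


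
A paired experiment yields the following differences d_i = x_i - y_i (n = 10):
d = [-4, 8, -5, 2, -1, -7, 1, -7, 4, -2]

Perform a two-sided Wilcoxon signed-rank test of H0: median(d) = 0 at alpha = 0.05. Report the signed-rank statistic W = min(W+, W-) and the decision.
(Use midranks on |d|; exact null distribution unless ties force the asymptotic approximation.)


Step 1: Drop any zero differences (none here) and take |d_i|.
|d| = [4, 8, 5, 2, 1, 7, 1, 7, 4, 2]
Step 2: Midrank |d_i| (ties get averaged ranks).
ranks: |4|->5.5, |8|->10, |5|->7, |2|->3.5, |1|->1.5, |7|->8.5, |1|->1.5, |7|->8.5, |4|->5.5, |2|->3.5
Step 3: Attach original signs; sum ranks with positive sign and with negative sign.
W+ = 10 + 3.5 + 1.5 + 5.5 = 20.5
W- = 5.5 + 7 + 1.5 + 8.5 + 8.5 + 3.5 = 34.5
(Check: W+ + W- = 55 should equal n(n+1)/2 = 55.)
Step 4: Test statistic W = min(W+, W-) = 20.5.
Step 5: Ties in |d|, so use the tie-corrected normal approximation.
        E[W] = n(n+1)/4 = 10*11/4 = 27.5.
        Tie groups: |d|=1 (t=2), |d|=2 (t=2), |d|=4 (t=2), |d|=7 (t=2); sum(t^3 - t) = 24.
        Var[W] = n(n+1)(2n+1)/24 - sum(t^3-t)/48 = 2310/24 - 24/48 = 95.75.
        z = (W - E[W]) / sqrt(Var[W]) = (20.5 - 27.5) / 9.7852 = -0.7154.
        Two-sided p = 2*Phi(z) = 0.474383.
Step 6: alpha = 0.05. fail to reject H0.

W+ = 20.5, W- = 34.5, W = min = 20.5, p = 0.474383, fail to reject H0.


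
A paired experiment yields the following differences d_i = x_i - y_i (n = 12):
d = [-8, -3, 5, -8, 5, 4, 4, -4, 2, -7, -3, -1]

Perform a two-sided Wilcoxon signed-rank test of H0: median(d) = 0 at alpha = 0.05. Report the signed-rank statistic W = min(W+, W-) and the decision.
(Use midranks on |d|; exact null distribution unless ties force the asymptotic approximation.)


Step 1: Drop any zero differences (none here) and take |d_i|.
|d| = [8, 3, 5, 8, 5, 4, 4, 4, 2, 7, 3, 1]
Step 2: Midrank |d_i| (ties get averaged ranks).
ranks: |8|->11.5, |3|->3.5, |5|->8.5, |8|->11.5, |5|->8.5, |4|->6, |4|->6, |4|->6, |2|->2, |7|->10, |3|->3.5, |1|->1
Step 3: Attach original signs; sum ranks with positive sign and with negative sign.
W+ = 8.5 + 8.5 + 6 + 6 + 2 = 31
W- = 11.5 + 3.5 + 11.5 + 6 + 10 + 3.5 + 1 = 47
(Check: W+ + W- = 78 should equal n(n+1)/2 = 78.)
Step 4: Test statistic W = min(W+, W-) = 31.
Step 5: Ties in |d|, so use the tie-corrected normal approximation.
        E[W] = n(n+1)/4 = 12*13/4 = 39.
        Tie groups: |d|=3 (t=2), |d|=4 (t=3), |d|=5 (t=2), |d|=8 (t=2); sum(t^3 - t) = 42.
        Var[W] = n(n+1)(2n+1)/24 - sum(t^3-t)/48 = 3900/24 - 42/48 = 161.625.
        z = (W - E[W]) / sqrt(Var[W]) = (31 - 39) / 12.7132 = -0.6293.
        Two-sided p = 2*Phi(z) = 0.529174.
Step 6: alpha = 0.05. fail to reject H0.

W+ = 31, W- = 47, W = min = 31, p = 0.529174, fail to reject H0.


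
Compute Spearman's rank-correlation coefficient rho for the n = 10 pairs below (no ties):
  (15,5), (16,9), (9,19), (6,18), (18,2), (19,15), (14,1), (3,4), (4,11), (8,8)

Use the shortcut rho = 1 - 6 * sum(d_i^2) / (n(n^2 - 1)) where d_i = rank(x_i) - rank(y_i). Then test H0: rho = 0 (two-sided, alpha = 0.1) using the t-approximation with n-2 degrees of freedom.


Step 1: Rank x and y separately (midranks; no ties here).
rank(x): 15->7, 16->8, 9->5, 6->3, 18->9, 19->10, 14->6, 3->1, 4->2, 8->4
rank(y): 5->4, 9->6, 19->10, 18->9, 2->2, 15->8, 1->1, 4->3, 11->7, 8->5
Step 2: d_i = R_x(i) - R_y(i); compute d_i^2.
  (7-4)^2=9, (8-6)^2=4, (5-10)^2=25, (3-9)^2=36, (9-2)^2=49, (10-8)^2=4, (6-1)^2=25, (1-3)^2=4, (2-7)^2=25, (4-5)^2=1
sum(d^2) = 182.
Step 3: rho = 1 - 6*182 / (10*(10^2 - 1)) = 1 - 1092/990 = -0.103030.
Step 4: Under H0, t = rho * sqrt((n-2)/(1-rho^2)) = -0.2930 ~ t(8).
Step 5: Two-sided p-value from the t-distribution with 8 df = 0.776998.
Step 6: alpha = 0.1. fail to reject H0.

rho = -0.1030, p = 0.776998, fail to reject H0 at alpha = 0.1.


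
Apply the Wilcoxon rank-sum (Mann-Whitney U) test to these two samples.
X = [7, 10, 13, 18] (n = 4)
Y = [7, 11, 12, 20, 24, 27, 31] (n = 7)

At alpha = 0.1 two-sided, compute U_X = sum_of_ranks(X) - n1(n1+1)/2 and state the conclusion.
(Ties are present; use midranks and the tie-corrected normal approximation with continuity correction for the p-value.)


Step 1: Combine and sort all 11 observations; assign midranks.
sorted (value, group): (7,X), (7,Y), (10,X), (11,Y), (12,Y), (13,X), (18,X), (20,Y), (24,Y), (27,Y), (31,Y)
ranks: 7->1.5, 7->1.5, 10->3, 11->4, 12->5, 13->6, 18->7, 20->8, 24->9, 27->10, 31->11
Step 2: Rank sum for X: R1 = 1.5 + 3 + 6 + 7 = 17.5.
Step 3: U_X = R1 - n1(n1+1)/2 = 17.5 - 4*5/2 = 17.5 - 10 = 7.5.
       U_Y = n1*n2 - U_X = 28 - 7.5 = 20.5.
Step 4: Ties are present, so use the tie-corrected normal approximation (with continuity correction) for the p-value.
Step 5: p-value = 0.255756; compare to alpha = 0.1. fail to reject H0.

U_X = 7.5, p = 0.255756, fail to reject H0 at alpha = 0.1.


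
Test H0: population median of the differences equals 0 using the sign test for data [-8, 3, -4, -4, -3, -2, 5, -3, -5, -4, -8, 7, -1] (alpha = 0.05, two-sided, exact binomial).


Step 1: Discard zero differences. Original n = 13; n_eff = number of nonzero differences = 13.
Nonzero differences (with sign): -8, +3, -4, -4, -3, -2, +5, -3, -5, -4, -8, +7, -1
Step 2: Count signs: positive = 3, negative = 10.
Step 3: Under H0: P(positive) = 0.5, so the number of positives S ~ Bin(13, 0.5).
Step 4: Two-sided exact p-value = sum of Bin(13,0.5) probabilities at or below the observed probability = 0.092285.
Step 5: alpha = 0.05. fail to reject H0.

n_eff = 13, pos = 3, neg = 10, p = 0.092285, fail to reject H0.


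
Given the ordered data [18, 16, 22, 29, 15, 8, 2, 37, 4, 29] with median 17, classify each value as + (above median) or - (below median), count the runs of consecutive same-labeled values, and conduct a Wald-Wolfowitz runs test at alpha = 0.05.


Step 1: Compute median = 17; label A = above, B = below.
Labels in order: ABAABBBABA  (n_A = 5, n_B = 5)
Step 2: Count runs R = 7.
Step 3: Under H0 (random ordering), E[R] = 2*n_A*n_B/(n_A+n_B) + 1 = 2*5*5/10 + 1 = 6.0000.
        Var[R] = 2*n_A*n_B*(2*n_A*n_B - n_A - n_B) / ((n_A+n_B)^2 * (n_A+n_B-1)) = 2000/900 = 2.2222.
        SD[R] = 1.4907.
Step 4: Continuity-corrected z = (R - 0.5 - E[R]) / SD[R] = (7 - 0.5 - 6.0000) / 1.4907 = 0.3354.
Step 5: Two-sided p-value via normal approximation = 2*(1 - Phi(|z|)) = 0.737316.
Step 6: alpha = 0.05. fail to reject H0.

R = 7, z = 0.3354, p = 0.737316, fail to reject H0.


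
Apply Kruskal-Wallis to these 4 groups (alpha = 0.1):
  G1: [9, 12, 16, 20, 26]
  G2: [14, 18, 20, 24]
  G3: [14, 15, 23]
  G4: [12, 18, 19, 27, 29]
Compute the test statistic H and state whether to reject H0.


Step 1: Combine all N = 17 observations and assign midranks.
sorted (value, group, rank): (9,G1,1), (12,G1,2.5), (12,G4,2.5), (14,G2,4.5), (14,G3,4.5), (15,G3,6), (16,G1,7), (18,G2,8.5), (18,G4,8.5), (19,G4,10), (20,G1,11.5), (20,G2,11.5), (23,G3,13), (24,G2,14), (26,G1,15), (27,G4,16), (29,G4,17)
Step 2: Sum ranks within each group.
R_1 = 37 (n_1 = 5)
R_2 = 38.5 (n_2 = 4)
R_3 = 23.5 (n_3 = 3)
R_4 = 54 (n_4 = 5)
Step 3: H = 12/(N(N+1)) * sum(R_i^2/n_i) - 3(N+1)
     = 12/(17*18) * (37^2/5 + 38.5^2/4 + 23.5^2/3 + 54^2/5) - 3*18
     = 0.039216 * 1411.65 - 54
     = 1.358660.
Step 4: Ties present; correction factor C = 1 - 24/(17^3 - 17) = 0.995098. Corrected H = 1.358660 / 0.995098 = 1.365353.
Step 5: Under H0, H ~ chi^2(3); p-value = 0.713676.
Step 6: alpha = 0.1. fail to reject H0.

H = 1.3654, df = 3, p = 0.713676, fail to reject H0.


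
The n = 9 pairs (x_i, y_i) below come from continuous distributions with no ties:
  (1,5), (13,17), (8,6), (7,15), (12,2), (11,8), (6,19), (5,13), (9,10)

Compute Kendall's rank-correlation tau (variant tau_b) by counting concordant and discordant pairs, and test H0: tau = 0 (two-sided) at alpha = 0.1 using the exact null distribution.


Step 1: Enumerate the 36 unordered pairs (i,j) with i<j and classify each by sign(x_j-x_i) * sign(y_j-y_i).
  (1,2):dx=+12,dy=+12->C; (1,3):dx=+7,dy=+1->C; (1,4):dx=+6,dy=+10->C; (1,5):dx=+11,dy=-3->D
  (1,6):dx=+10,dy=+3->C; (1,7):dx=+5,dy=+14->C; (1,8):dx=+4,dy=+8->C; (1,9):dx=+8,dy=+5->C
  (2,3):dx=-5,dy=-11->C; (2,4):dx=-6,dy=-2->C; (2,5):dx=-1,dy=-15->C; (2,6):dx=-2,dy=-9->C
  (2,7):dx=-7,dy=+2->D; (2,8):dx=-8,dy=-4->C; (2,9):dx=-4,dy=-7->C; (3,4):dx=-1,dy=+9->D
  (3,5):dx=+4,dy=-4->D; (3,6):dx=+3,dy=+2->C; (3,7):dx=-2,dy=+13->D; (3,8):dx=-3,dy=+7->D
  (3,9):dx=+1,dy=+4->C; (4,5):dx=+5,dy=-13->D; (4,6):dx=+4,dy=-7->D; (4,7):dx=-1,dy=+4->D
  (4,8):dx=-2,dy=-2->C; (4,9):dx=+2,dy=-5->D; (5,6):dx=-1,dy=+6->D; (5,7):dx=-6,dy=+17->D
  (5,8):dx=-7,dy=+11->D; (5,9):dx=-3,dy=+8->D; (6,7):dx=-5,dy=+11->D; (6,8):dx=-6,dy=+5->D
  (6,9):dx=-2,dy=+2->D; (7,8):dx=-1,dy=-6->C; (7,9):dx=+3,dy=-9->D; (8,9):dx=+4,dy=-3->D
Step 2: C = 17, D = 19, total pairs = 36.
Step 3: tau = (C - D)/(n(n-1)/2) = (17 - 19)/36 = -0.055556.
Step 4: Exact two-sided p-value (enumerate n! = 362880 permutations of y under H0): p = 0.919455.
Step 5: alpha = 0.1. fail to reject H0.

tau_b = -0.0556 (C=17, D=19), p = 0.919455, fail to reject H0.


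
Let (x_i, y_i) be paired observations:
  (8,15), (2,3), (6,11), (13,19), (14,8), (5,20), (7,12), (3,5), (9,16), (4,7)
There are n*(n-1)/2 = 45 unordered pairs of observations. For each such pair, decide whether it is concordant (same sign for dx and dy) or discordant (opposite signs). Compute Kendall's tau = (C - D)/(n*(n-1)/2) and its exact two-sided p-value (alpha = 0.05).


Step 1: Enumerate the 45 unordered pairs (i,j) with i<j and classify each by sign(x_j-x_i) * sign(y_j-y_i).
  (1,2):dx=-6,dy=-12->C; (1,3):dx=-2,dy=-4->C; (1,4):dx=+5,dy=+4->C; (1,5):dx=+6,dy=-7->D
  (1,6):dx=-3,dy=+5->D; (1,7):dx=-1,dy=-3->C; (1,8):dx=-5,dy=-10->C; (1,9):dx=+1,dy=+1->C
  (1,10):dx=-4,dy=-8->C; (2,3):dx=+4,dy=+8->C; (2,4):dx=+11,dy=+16->C; (2,5):dx=+12,dy=+5->C
  (2,6):dx=+3,dy=+17->C; (2,7):dx=+5,dy=+9->C; (2,8):dx=+1,dy=+2->C; (2,9):dx=+7,dy=+13->C
  (2,10):dx=+2,dy=+4->C; (3,4):dx=+7,dy=+8->C; (3,5):dx=+8,dy=-3->D; (3,6):dx=-1,dy=+9->D
  (3,7):dx=+1,dy=+1->C; (3,8):dx=-3,dy=-6->C; (3,9):dx=+3,dy=+5->C; (3,10):dx=-2,dy=-4->C
  (4,5):dx=+1,dy=-11->D; (4,6):dx=-8,dy=+1->D; (4,7):dx=-6,dy=-7->C; (4,8):dx=-10,dy=-14->C
  (4,9):dx=-4,dy=-3->C; (4,10):dx=-9,dy=-12->C; (5,6):dx=-9,dy=+12->D; (5,7):dx=-7,dy=+4->D
  (5,8):dx=-11,dy=-3->C; (5,9):dx=-5,dy=+8->D; (5,10):dx=-10,dy=-1->C; (6,7):dx=+2,dy=-8->D
  (6,8):dx=-2,dy=-15->C; (6,9):dx=+4,dy=-4->D; (6,10):dx=-1,dy=-13->C; (7,8):dx=-4,dy=-7->C
  (7,9):dx=+2,dy=+4->C; (7,10):dx=-3,dy=-5->C; (8,9):dx=+6,dy=+11->C; (8,10):dx=+1,dy=+2->C
  (9,10):dx=-5,dy=-9->C
Step 2: C = 34, D = 11, total pairs = 45.
Step 3: tau = (C - D)/(n(n-1)/2) = (34 - 11)/45 = 0.511111.
Step 4: Exact two-sided p-value (enumerate n! = 3628800 permutations of y under H0): p = 0.046623.
Step 5: alpha = 0.05. reject H0.

tau_b = 0.5111 (C=34, D=11), p = 0.046623, reject H0.


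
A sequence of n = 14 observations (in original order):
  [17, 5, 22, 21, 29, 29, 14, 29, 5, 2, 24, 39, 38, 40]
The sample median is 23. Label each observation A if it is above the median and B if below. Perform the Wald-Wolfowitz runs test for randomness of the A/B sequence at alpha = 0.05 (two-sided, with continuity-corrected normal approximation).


Step 1: Compute median = 23; label A = above, B = below.
Labels in order: BBBBAABABBAAAA  (n_A = 7, n_B = 7)
Step 2: Count runs R = 6.
Step 3: Under H0 (random ordering), E[R] = 2*n_A*n_B/(n_A+n_B) + 1 = 2*7*7/14 + 1 = 8.0000.
        Var[R] = 2*n_A*n_B*(2*n_A*n_B - n_A - n_B) / ((n_A+n_B)^2 * (n_A+n_B-1)) = 8232/2548 = 3.2308.
        SD[R] = 1.7974.
Step 4: Continuity-corrected z = (R + 0.5 - E[R]) / SD[R] = (6 + 0.5 - 8.0000) / 1.7974 = -0.8345.
Step 5: Two-sided p-value via normal approximation = 2*(1 - Phi(|z|)) = 0.403986.
Step 6: alpha = 0.05. fail to reject H0.

R = 6, z = -0.8345, p = 0.403986, fail to reject H0.


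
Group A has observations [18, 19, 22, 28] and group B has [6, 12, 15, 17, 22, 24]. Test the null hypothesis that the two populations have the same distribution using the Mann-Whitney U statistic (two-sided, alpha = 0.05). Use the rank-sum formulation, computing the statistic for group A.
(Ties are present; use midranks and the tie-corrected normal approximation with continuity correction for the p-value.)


Step 1: Combine and sort all 10 observations; assign midranks.
sorted (value, group): (6,Y), (12,Y), (15,Y), (17,Y), (18,X), (19,X), (22,X), (22,Y), (24,Y), (28,X)
ranks: 6->1, 12->2, 15->3, 17->4, 18->5, 19->6, 22->7.5, 22->7.5, 24->9, 28->10
Step 2: Rank sum for X: R1 = 5 + 6 + 7.5 + 10 = 28.5.
Step 3: U_X = R1 - n1(n1+1)/2 = 28.5 - 4*5/2 = 28.5 - 10 = 18.5.
       U_Y = n1*n2 - U_X = 24 - 18.5 = 5.5.
Step 4: Ties are present, so use the tie-corrected normal approximation (with continuity correction) for the p-value.
Step 5: p-value = 0.199458; compare to alpha = 0.05. fail to reject H0.

U_X = 18.5, p = 0.199458, fail to reject H0 at alpha = 0.05.


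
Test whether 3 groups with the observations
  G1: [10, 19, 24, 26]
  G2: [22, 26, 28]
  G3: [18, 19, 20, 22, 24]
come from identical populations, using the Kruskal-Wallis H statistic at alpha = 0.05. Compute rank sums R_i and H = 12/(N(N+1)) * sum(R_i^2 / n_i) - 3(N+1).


Step 1: Combine all N = 12 observations and assign midranks.
sorted (value, group, rank): (10,G1,1), (18,G3,2), (19,G1,3.5), (19,G3,3.5), (20,G3,5), (22,G2,6.5), (22,G3,6.5), (24,G1,8.5), (24,G3,8.5), (26,G1,10.5), (26,G2,10.5), (28,G2,12)
Step 2: Sum ranks within each group.
R_1 = 23.5 (n_1 = 4)
R_2 = 29 (n_2 = 3)
R_3 = 25.5 (n_3 = 5)
Step 3: H = 12/(N(N+1)) * sum(R_i^2/n_i) - 3(N+1)
     = 12/(12*13) * (23.5^2/4 + 29^2/3 + 25.5^2/5) - 3*13
     = 0.076923 * 548.446 - 39
     = 3.188141.
Step 4: Ties present; correction factor C = 1 - 24/(12^3 - 12) = 0.986014. Corrected H = 3.188141 / 0.986014 = 3.233363.
Step 5: Under H0, H ~ chi^2(2); p-value = 0.198557.
Step 6: alpha = 0.05. fail to reject H0.

H = 3.2334, df = 2, p = 0.198557, fail to reject H0.


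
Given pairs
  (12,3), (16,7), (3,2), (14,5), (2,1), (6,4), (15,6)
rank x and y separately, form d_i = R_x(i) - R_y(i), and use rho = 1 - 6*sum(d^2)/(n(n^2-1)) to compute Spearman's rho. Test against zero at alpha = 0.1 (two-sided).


Step 1: Rank x and y separately (midranks; no ties here).
rank(x): 12->4, 16->7, 3->2, 14->5, 2->1, 6->3, 15->6
rank(y): 3->3, 7->7, 2->2, 5->5, 1->1, 4->4, 6->6
Step 2: d_i = R_x(i) - R_y(i); compute d_i^2.
  (4-3)^2=1, (7-7)^2=0, (2-2)^2=0, (5-5)^2=0, (1-1)^2=0, (3-4)^2=1, (6-6)^2=0
sum(d^2) = 2.
Step 3: rho = 1 - 6*2 / (7*(7^2 - 1)) = 1 - 12/336 = 0.964286.
Step 4: Under H0, t = rho * sqrt((n-2)/(1-rho^2)) = 8.1408 ~ t(5).
Step 5: Two-sided p-value from the t-distribution with 5 df = 0.000454.
Step 6: alpha = 0.1. reject H0.

rho = 0.9643, p = 0.000454, reject H0 at alpha = 0.1.


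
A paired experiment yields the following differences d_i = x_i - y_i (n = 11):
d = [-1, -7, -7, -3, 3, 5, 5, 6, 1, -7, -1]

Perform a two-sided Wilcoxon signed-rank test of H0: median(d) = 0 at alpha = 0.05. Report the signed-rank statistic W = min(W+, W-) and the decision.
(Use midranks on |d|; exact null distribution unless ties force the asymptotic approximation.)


Step 1: Drop any zero differences (none here) and take |d_i|.
|d| = [1, 7, 7, 3, 3, 5, 5, 6, 1, 7, 1]
Step 2: Midrank |d_i| (ties get averaged ranks).
ranks: |1|->2, |7|->10, |7|->10, |3|->4.5, |3|->4.5, |5|->6.5, |5|->6.5, |6|->8, |1|->2, |7|->10, |1|->2
Step 3: Attach original signs; sum ranks with positive sign and with negative sign.
W+ = 4.5 + 6.5 + 6.5 + 8 + 2 = 27.5
W- = 2 + 10 + 10 + 4.5 + 10 + 2 = 38.5
(Check: W+ + W- = 66 should equal n(n+1)/2 = 66.)
Step 4: Test statistic W = min(W+, W-) = 27.5.
Step 5: Ties in |d|, so use the tie-corrected normal approximation.
        E[W] = n(n+1)/4 = 11*12/4 = 33.
        Tie groups: |d|=1 (t=3), |d|=3 (t=2), |d|=5 (t=2), |d|=7 (t=3); sum(t^3 - t) = 60.
        Var[W] = n(n+1)(2n+1)/24 - sum(t^3-t)/48 = 3036/24 - 60/48 = 125.25.
        z = (W - E[W]) / sqrt(Var[W]) = (27.5 - 33) / 11.1915 = -0.4914.
        Two-sided p = 2*Phi(z) = 0.623113.
Step 6: alpha = 0.05. fail to reject H0.

W+ = 27.5, W- = 38.5, W = min = 27.5, p = 0.623113, fail to reject H0.


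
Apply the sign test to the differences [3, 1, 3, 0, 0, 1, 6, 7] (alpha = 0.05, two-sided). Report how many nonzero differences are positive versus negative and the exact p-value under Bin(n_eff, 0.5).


Step 1: Discard zero differences. Original n = 8; n_eff = number of nonzero differences = 6.
Nonzero differences (with sign): +3, +1, +3, +1, +6, +7
Step 2: Count signs: positive = 6, negative = 0.
Step 3: Under H0: P(positive) = 0.5, so the number of positives S ~ Bin(6, 0.5).
Step 4: Two-sided exact p-value = sum of Bin(6,0.5) probabilities at or below the observed probability = 0.031250.
Step 5: alpha = 0.05. reject H0.

n_eff = 6, pos = 6, neg = 0, p = 0.031250, reject H0.


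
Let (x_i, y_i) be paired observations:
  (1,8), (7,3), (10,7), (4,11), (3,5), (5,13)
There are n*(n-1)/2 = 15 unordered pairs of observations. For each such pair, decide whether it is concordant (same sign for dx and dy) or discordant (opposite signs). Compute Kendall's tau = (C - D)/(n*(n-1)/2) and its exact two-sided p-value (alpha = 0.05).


Step 1: Enumerate the 15 unordered pairs (i,j) with i<j and classify each by sign(x_j-x_i) * sign(y_j-y_i).
  (1,2):dx=+6,dy=-5->D; (1,3):dx=+9,dy=-1->D; (1,4):dx=+3,dy=+3->C; (1,5):dx=+2,dy=-3->D
  (1,6):dx=+4,dy=+5->C; (2,3):dx=+3,dy=+4->C; (2,4):dx=-3,dy=+8->D; (2,5):dx=-4,dy=+2->D
  (2,6):dx=-2,dy=+10->D; (3,4):dx=-6,dy=+4->D; (3,5):dx=-7,dy=-2->C; (3,6):dx=-5,dy=+6->D
  (4,5):dx=-1,dy=-6->C; (4,6):dx=+1,dy=+2->C; (5,6):dx=+2,dy=+8->C
Step 2: C = 7, D = 8, total pairs = 15.
Step 3: tau = (C - D)/(n(n-1)/2) = (7 - 8)/15 = -0.066667.
Step 4: Exact two-sided p-value (enumerate n! = 720 permutations of y under H0): p = 1.000000.
Step 5: alpha = 0.05. fail to reject H0.

tau_b = -0.0667 (C=7, D=8), p = 1.000000, fail to reject H0.


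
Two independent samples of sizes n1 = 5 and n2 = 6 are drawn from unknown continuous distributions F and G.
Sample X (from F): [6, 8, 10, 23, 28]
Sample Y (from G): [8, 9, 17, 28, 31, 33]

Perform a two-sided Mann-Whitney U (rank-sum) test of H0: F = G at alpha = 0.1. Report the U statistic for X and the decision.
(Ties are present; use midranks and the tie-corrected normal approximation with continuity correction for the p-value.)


Step 1: Combine and sort all 11 observations; assign midranks.
sorted (value, group): (6,X), (8,X), (8,Y), (9,Y), (10,X), (17,Y), (23,X), (28,X), (28,Y), (31,Y), (33,Y)
ranks: 6->1, 8->2.5, 8->2.5, 9->4, 10->5, 17->6, 23->7, 28->8.5, 28->8.5, 31->10, 33->11
Step 2: Rank sum for X: R1 = 1 + 2.5 + 5 + 7 + 8.5 = 24.
Step 3: U_X = R1 - n1(n1+1)/2 = 24 - 5*6/2 = 24 - 15 = 9.
       U_Y = n1*n2 - U_X = 30 - 9 = 21.
Step 4: Ties are present, so use the tie-corrected normal approximation (with continuity correction) for the p-value.
Step 5: p-value = 0.313093; compare to alpha = 0.1. fail to reject H0.

U_X = 9, p = 0.313093, fail to reject H0 at alpha = 0.1.


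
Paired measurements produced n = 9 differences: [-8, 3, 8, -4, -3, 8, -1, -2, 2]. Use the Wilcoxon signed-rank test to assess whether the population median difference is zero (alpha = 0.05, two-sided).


Step 1: Drop any zero differences (none here) and take |d_i|.
|d| = [8, 3, 8, 4, 3, 8, 1, 2, 2]
Step 2: Midrank |d_i| (ties get averaged ranks).
ranks: |8|->8, |3|->4.5, |8|->8, |4|->6, |3|->4.5, |8|->8, |1|->1, |2|->2.5, |2|->2.5
Step 3: Attach original signs; sum ranks with positive sign and with negative sign.
W+ = 4.5 + 8 + 8 + 2.5 = 23
W- = 8 + 6 + 4.5 + 1 + 2.5 = 22
(Check: W+ + W- = 45 should equal n(n+1)/2 = 45.)
Step 4: Test statistic W = min(W+, W-) = 22.
Step 5: Ties in |d|, so use the tie-corrected normal approximation.
        E[W] = n(n+1)/4 = 9*10/4 = 22.5.
        Tie groups: |d|=2 (t=2), |d|=3 (t=2), |d|=8 (t=3); sum(t^3 - t) = 36.
        Var[W] = n(n+1)(2n+1)/24 - sum(t^3-t)/48 = 1710/24 - 36/48 = 70.5.
        z = (W - E[W]) / sqrt(Var[W]) = (22 - 22.5) / 8.3964 = -0.0595.
        Two-sided p = 2*Phi(z) = 0.952515.
Step 6: alpha = 0.05. fail to reject H0.

W+ = 23, W- = 22, W = min = 22, p = 0.952515, fail to reject H0.


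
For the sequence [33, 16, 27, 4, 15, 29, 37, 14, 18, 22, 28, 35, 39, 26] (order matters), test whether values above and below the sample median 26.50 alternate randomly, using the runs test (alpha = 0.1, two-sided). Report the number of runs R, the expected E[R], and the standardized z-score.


Step 1: Compute median = 26.50; label A = above, B = below.
Labels in order: ABABBAABBBAAAB  (n_A = 7, n_B = 7)
Step 2: Count runs R = 8.
Step 3: Under H0 (random ordering), E[R] = 2*n_A*n_B/(n_A+n_B) + 1 = 2*7*7/14 + 1 = 8.0000.
        Var[R] = 2*n_A*n_B*(2*n_A*n_B - n_A - n_B) / ((n_A+n_B)^2 * (n_A+n_B-1)) = 8232/2548 = 3.2308.
        SD[R] = 1.7974.
Step 4: R = E[R], so z = 0 with no continuity correction.
Step 5: Two-sided p-value via normal approximation = 2*(1 - Phi(|z|)) = 1.000000.
Step 6: alpha = 0.1. fail to reject H0.

R = 8, z = 0.0000, p = 1.000000, fail to reject H0.


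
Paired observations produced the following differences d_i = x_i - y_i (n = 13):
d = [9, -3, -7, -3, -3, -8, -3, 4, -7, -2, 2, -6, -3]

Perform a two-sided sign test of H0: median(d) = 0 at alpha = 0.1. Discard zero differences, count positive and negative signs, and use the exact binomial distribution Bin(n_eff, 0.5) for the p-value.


Step 1: Discard zero differences. Original n = 13; n_eff = number of nonzero differences = 13.
Nonzero differences (with sign): +9, -3, -7, -3, -3, -8, -3, +4, -7, -2, +2, -6, -3
Step 2: Count signs: positive = 3, negative = 10.
Step 3: Under H0: P(positive) = 0.5, so the number of positives S ~ Bin(13, 0.5).
Step 4: Two-sided exact p-value = sum of Bin(13,0.5) probabilities at or below the observed probability = 0.092285.
Step 5: alpha = 0.1. reject H0.

n_eff = 13, pos = 3, neg = 10, p = 0.092285, reject H0.
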